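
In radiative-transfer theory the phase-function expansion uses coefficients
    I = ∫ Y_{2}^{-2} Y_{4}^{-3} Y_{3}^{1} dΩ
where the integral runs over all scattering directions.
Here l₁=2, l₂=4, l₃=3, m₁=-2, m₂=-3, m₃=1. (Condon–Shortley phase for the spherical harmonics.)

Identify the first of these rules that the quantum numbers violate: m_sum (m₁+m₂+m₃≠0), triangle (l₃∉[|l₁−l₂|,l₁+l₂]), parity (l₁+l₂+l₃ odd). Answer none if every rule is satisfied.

m_sum

Σmᵢ = -4  ✗
l₃∈[|l₁−l₂|,l₁+l₂]=[2,6], have l₃=3
Σlᵢ = 9 ⇒ odd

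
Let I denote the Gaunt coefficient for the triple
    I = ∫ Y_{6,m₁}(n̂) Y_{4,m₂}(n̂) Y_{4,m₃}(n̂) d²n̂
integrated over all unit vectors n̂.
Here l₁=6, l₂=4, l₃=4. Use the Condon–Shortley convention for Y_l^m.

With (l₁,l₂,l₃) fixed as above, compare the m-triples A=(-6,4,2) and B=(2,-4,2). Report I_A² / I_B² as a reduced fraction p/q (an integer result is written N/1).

Shared (l₁,l₂,l₃)=(6,4,4): N and (l;000)² cancel in I_A²/I_B².
A: Δ = 6!·6!·2!/15! = 1/1261260; Racah Σ t=6..6: t=6:+1/1036800 = 1/1036800; ⇒ 3j(6 4 4; -6 4 2)² = 4/195, sgn +1
B: Δ = 6!·6!·2!/15! = 1/1261260; Racah Σ t=0..0: t=0:+1/69120 = 1/69120; ⇒ 3j(6 4 4; 2 -4 2)² = 4/429, sgn +1
I_A²/I_B² = (4/195)/(4/429) = 11/5

11/5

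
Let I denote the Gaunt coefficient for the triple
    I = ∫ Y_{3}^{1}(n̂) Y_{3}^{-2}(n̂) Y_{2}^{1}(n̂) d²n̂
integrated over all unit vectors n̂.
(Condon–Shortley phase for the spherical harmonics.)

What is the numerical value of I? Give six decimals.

Checks pass: Σm=0; 8 even; l₃=2∈[0,6].
(2·3+1)(2·3+1)(2·2+1) = 245
Δ: 4! 2! 2! / 9! → 1/3780
sum: t=1:−1/24 t=2:+1/4 t=3:−1/24 = 1/6
3j²(3 3 2; 0 0 0) = Δ·Π!·Σ² = 4/105  (sign +1)
sum: t=0:+1/48 t=1:−1/12 = -1/16
3j²(3 3 2; 1 -2 1) = Δ·Π!·Σ² = 1/28  (sign +1)
combine: 4πI² = 245·4/105·1/28 = 1/3
take √, sign +1: I = 0.16286750

0.162868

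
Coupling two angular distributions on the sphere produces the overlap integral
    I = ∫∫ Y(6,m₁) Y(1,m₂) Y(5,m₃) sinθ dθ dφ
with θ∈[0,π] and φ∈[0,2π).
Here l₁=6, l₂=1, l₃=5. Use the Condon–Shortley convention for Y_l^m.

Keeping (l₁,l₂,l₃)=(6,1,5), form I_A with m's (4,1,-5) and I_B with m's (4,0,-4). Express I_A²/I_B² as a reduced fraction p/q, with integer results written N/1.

1/20

Same 6,1,5: normalisation and zero-m 3j drop out of the ratio.
A: Δ: 2! 10! 0! / 13! → 1/858; sum: t=2:+1/7257600 = 1/7257600; 3j²(6 1 5; 4 1 -5) = Δ·Π!·Σ² = 1/858  (sign +1)
B: Δ: 2! 10! 0! / 13! → 1/858; sum: t=1:−1/362880 = -1/362880; 3j²(6 1 5; 4 0 -4) = Δ·Π!·Σ² = 10/429  (sign +1)
I_A²/I_B² = (1/858)/(10/429) = 1/20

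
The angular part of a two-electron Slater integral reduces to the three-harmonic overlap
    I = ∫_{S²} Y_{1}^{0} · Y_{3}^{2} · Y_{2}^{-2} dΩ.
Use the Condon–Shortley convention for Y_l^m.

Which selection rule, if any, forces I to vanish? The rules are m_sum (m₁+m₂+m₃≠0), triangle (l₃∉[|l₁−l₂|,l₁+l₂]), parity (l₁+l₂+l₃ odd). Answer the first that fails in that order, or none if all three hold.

none

m₁+m₂+m₃ = 0 + 2 − 2 = 0  ✓
triangle: |1−3|=2 ≤ l₃=2 ≤ 1+3=4  ✓
parity: l₁+l₂+l₃ = 6 is even  ✓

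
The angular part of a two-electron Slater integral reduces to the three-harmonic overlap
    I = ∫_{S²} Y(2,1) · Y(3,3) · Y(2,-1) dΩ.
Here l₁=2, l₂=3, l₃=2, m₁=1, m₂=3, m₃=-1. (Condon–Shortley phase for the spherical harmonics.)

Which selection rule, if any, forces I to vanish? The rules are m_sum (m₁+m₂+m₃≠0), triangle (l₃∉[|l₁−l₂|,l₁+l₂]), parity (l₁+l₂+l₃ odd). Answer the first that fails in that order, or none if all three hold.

m_sum

m₁+m₂+m₃ = 1 + 3 − 1 = 3  ✗
triangle: |2−3|=1 ≤ l₃=2 ≤ 2+3=5
parity: l₁+l₂+l₃ = 7 is odd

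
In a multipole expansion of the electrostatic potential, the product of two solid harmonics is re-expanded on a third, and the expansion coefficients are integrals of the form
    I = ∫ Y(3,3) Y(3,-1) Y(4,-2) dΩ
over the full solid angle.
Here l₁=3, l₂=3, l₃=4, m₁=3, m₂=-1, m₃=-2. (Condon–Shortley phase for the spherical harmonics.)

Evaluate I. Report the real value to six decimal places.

-0.188451

m-sum 0 ✓  L=10 even ✓  0≤4≤6 ✓
Π(2lᵢ+1) = 7×7×9 = 441
triangle coeff Δ(3,3,4) = 1/34650
Σ_t [0,2]: t=0:+1/72 t=1:−1/16 t=2:+1/72 = -5/144
(3j)²=2/77 [(3 3 4; 0 0 0)], sign=-1
Σ_t [0,0]: t=0:+1/192 = 1/192
(3j)²=3/77 [(3 3 4; 3 -1 -2)], sign=+1
⇒ 4πI² = 54/121
I = (-1)√(54/121/(4π)) = -0.18845135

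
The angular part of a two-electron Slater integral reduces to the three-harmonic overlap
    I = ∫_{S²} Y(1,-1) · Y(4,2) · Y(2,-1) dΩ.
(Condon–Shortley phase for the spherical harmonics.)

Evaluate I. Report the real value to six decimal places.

triangle: need 3≤l₃≤5, have 2; I=0

0.000000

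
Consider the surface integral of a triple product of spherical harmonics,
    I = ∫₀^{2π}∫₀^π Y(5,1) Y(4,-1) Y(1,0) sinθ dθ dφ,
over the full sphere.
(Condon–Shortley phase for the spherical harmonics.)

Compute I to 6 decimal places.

-0.240571

Rules hold: Σm=0, L=10 even, 1≤1≤9.
N = 11·9·3 = 297
Δ = 8!·2!·0!/11! = 1/495
Racah Σ t=4..4: t=4:+1/576 = 1/576
⇒ 3j(5 4 1; 0 0 0)² = 5/99, sgn -1
Racah Σ t=3..3: t=3:−1/720 = -1/720
⇒ 3j(5 4 1; 1 -1 0)² = 8/165, sgn +1
4πI² = N·(3j₀)²·(3jₘ)² = 8/11
I = -1·√(0.727273/4π) = -0.24057125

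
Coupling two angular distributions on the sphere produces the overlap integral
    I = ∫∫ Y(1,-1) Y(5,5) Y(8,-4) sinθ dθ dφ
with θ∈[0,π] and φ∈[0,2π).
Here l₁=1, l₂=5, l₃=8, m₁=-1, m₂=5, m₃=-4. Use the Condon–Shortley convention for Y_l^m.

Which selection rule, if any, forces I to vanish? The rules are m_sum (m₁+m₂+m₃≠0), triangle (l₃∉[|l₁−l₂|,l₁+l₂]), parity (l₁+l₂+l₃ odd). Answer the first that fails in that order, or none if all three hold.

triangle

m₁+m₂+m₃ = -1 + 5 − 4 = 0  ✓
triangle: |1−5|=4 ≤ l₃=8 ≤ 1+5=6  ✗
parity: l₁+l₂+l₃ = 14 is even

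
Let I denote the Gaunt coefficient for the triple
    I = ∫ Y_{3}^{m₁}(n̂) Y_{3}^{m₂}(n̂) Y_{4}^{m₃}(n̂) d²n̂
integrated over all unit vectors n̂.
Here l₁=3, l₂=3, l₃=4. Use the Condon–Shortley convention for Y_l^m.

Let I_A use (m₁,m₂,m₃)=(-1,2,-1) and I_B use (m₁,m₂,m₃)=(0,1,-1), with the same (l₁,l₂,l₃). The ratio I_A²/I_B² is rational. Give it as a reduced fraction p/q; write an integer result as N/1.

32/15

l's match ⇒ only the (l;m) 3-j factors differ between A and B.
A: triangle coeff Δ(3,3,4) = 1/34650; Σ_t [1,2]: t=1:−1/144 t=2:+1/48 = 1/72; (3j)²=16/693 [(3 3 4; -1 2 -1)], sign=-1
B: triangle coeff Δ(3,3,4) = 1/34650; Σ_t [0,2]: t=0:+1/288 t=1:−1/24 t=2:+1/48 = -5/288; (3j)²=5/462 [(3 3 4; 0 1 -1)], sign=+1
I_A²/I_B² = (16/693)/(5/462) = 32/15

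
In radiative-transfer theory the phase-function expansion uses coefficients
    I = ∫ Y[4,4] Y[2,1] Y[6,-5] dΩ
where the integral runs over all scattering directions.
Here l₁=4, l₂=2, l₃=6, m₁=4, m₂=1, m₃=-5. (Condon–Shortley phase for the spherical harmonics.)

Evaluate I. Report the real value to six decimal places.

-0.204295

Rules hold: Σm=0, L=12 even, 2≤6≤6.
N = 9·5·13 = 585
Δ = 0!·8!·4!/13! = 1/6435
Racah Σ t=0..0: t=0:+1/2304 = 1/2304
⇒ 3j(4 2 6; 0 0 0)² = 5/143, sgn +1
Racah Σ t=0..0: t=0:+1/241920 = 1/241920
⇒ 3j(4 2 6; 4 1 -5)² = 1/39, sgn -1
4πI² = N·(3j₀)²·(3jₘ)² = 75/143
I = -1·√(0.524476/4π) = -0.20429497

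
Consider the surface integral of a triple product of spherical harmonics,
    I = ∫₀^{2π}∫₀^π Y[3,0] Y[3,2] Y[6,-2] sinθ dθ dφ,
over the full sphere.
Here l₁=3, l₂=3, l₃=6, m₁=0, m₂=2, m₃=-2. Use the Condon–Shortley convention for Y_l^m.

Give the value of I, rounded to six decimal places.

0.177420

m-sum 0 ✓  L=12 even ✓  0≤6≤6 ✓
Π(2lᵢ+1) = 7×7×13 = 637
triangle coeff Δ(3,3,6) = 1/12012
Σ_t [0,0]: t=0:+1/1296 = 1/1296
(3j)²=100/3003 [(3 3 6; 0 0 0)], sign=+1
Σ_t [0,0]: t=0:+1/4320 = 1/4320
(3j)²=8/429 [(3 3 6; 0 2 -2)], sign=+1
⇒ 4πI² = 5600/14157
I = (+1)√(5600/14157/(4π)) = 0.17742036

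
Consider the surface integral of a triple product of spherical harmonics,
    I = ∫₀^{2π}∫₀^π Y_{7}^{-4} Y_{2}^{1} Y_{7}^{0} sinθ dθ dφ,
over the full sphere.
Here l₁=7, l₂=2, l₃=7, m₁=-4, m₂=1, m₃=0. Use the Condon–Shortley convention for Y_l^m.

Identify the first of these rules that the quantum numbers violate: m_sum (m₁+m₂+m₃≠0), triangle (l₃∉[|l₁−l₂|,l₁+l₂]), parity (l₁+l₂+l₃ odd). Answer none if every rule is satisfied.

m_sum

Σmᵢ = -3  ✗
l₃∈[|l₁−l₂|,l₁+l₂]=[5,9], have l₃=7
Σlᵢ = 16 ⇒ even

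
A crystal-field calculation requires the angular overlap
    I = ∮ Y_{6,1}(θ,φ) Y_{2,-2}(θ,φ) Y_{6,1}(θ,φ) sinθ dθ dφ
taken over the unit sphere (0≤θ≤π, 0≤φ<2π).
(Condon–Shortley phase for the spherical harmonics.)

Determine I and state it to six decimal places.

m-sum 0 ✓  L=14 even ✓  4≤6≤8 ✓
Π(2lᵢ+1) = 13×5×13 = 845
triangle coeff Δ(6,2,6) = 1/90090
Σ_t [0,2]: t=0:+1/69120 t=1:−1/14400 t=2:+1/69120 = -7/172800
(3j)²=14/715 [(6 2 6; 0 0 0)], sign=-1
Σ_t [0,0]: t=0:+1/57600 = 1/57600
(3j)²=21/715 [(6 2 6; 1 -2 1)], sign=-1
⇒ 4πI² = 294/605
I = (+1)√(294/605/(4π)) = 0.19664868

0.196649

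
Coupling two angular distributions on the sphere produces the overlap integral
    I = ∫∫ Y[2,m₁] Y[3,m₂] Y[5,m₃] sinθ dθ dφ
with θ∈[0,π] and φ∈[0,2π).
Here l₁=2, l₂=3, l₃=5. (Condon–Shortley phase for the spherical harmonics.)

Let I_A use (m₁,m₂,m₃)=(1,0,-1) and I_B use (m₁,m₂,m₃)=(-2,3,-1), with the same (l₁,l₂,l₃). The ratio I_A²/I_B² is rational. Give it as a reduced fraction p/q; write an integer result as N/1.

80/1

l's match ⇒ only the (l;m) 3-j factors differ between A and B.
A: triangle coeff Δ(2,3,5) = 1/2310; Σ_t [0,0]: t=0:+1/216 = 1/216; (3j)²=8/231 [(2 3 5; 1 0 -1)], sign=+1
B: triangle coeff Δ(2,3,5) = 1/2310; Σ_t [0,0]: t=0:+1/17280 = 1/17280; (3j)²=1/2310 [(2 3 5; -2 3 -1)], sign=+1
I_A²/I_B² = (8/231)/(1/2310) = 80/1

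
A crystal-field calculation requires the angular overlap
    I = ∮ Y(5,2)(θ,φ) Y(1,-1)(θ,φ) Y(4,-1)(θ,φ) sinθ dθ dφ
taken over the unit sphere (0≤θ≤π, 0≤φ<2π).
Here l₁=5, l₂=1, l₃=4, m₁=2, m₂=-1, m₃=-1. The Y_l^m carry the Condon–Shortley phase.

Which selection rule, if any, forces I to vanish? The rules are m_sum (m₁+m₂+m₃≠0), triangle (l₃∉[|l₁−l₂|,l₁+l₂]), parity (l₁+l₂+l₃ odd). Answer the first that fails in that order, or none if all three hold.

Σmᵢ = 0  ✓
l₃∈[|l₁−l₂|,l₁+l₂]=[4,6], have l₃=4  ✓
Σlᵢ = 10 ⇒ even  ✓

none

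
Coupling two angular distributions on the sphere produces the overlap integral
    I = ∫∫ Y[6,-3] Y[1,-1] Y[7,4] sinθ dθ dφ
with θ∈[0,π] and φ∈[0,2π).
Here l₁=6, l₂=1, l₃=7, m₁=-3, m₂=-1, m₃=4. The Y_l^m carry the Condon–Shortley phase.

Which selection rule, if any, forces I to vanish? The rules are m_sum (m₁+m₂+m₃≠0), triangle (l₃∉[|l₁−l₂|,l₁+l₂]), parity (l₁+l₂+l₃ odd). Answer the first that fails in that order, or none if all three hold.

Σmᵢ = 0  ✓
l₃∈[|l₁−l₂|,l₁+l₂]=[5,7], have l₃=7  ✓
Σlᵢ = 14 ⇒ even  ✓

none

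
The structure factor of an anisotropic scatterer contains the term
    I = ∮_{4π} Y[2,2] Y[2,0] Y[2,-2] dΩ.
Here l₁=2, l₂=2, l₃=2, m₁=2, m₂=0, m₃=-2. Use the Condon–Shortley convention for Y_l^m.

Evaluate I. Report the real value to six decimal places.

m-sum 0 ✓  L=6 even ✓  0≤2≤4 ✓
Π(2lᵢ+1) = 5×5×5 = 125
triangle coeff Δ(2,2,2) = 1/630
Σ_t [0,2]: t=0:+1/8 t=1:−1/1 t=2:+1/8 = -3/4
(3j)²=2/35 [(2 2 2; 0 0 0)], sign=-1
Σ_t [0,0]: t=0:+1/8 = 1/8
(3j)²=2/35 [(2 2 2; 2 0 -2)], sign=+1
⇒ 4πI² = 20/49
I = (-1)√(20/49/(4π)) = -0.18022375

-0.180224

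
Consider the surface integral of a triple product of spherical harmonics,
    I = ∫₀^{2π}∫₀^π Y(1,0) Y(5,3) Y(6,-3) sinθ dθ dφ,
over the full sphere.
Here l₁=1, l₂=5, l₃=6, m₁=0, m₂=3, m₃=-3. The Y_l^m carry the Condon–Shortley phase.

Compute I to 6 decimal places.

-0.212310

Rules hold: Σm=0, L=12 even, 4≤6≤6.
N = 3·11·13 = 429
Δ = 0!·2!·10!/13! = 1/858
Racah Σ t=0..0: t=0:+1/14400 = 1/14400
⇒ 3j(1 5 6; 0 0 0)² = 6/143, sgn +1
Racah Σ t=0..0: t=0:+1/80640 = 1/80640
⇒ 3j(1 5 6; 0 3 -3)² = 9/286, sgn -1
4πI² = N·(3j₀)²·(3jₘ)² = 81/143
I = -1·√(0.566434/4π) = -0.21230956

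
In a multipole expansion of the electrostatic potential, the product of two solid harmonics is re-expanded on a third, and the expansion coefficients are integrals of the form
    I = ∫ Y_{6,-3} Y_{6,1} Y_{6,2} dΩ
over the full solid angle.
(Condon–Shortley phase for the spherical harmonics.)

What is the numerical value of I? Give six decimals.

-0.055657

Checks pass: Σm=0; 18 even; l₃=6∈[0,12].
(2·6+1)(2·6+1)(2·6+1) = 2197
Δ: 6! 6! 6! / 19! → 1/325909584
sum: t=0:+1/373248000 t=1:−1/1728000 t=2:+1/110592 t=3:−1/46656 t=4:+1/110592 t=5:−1/1728000 t=6:+1/373248000 = -7/1555200
3j²(6 6 6; 0 0 0) = Δ·Π!·Σ² = 400/46189  (sign -1)
sum: t=3:−1/1244160 t=4:+1/207360 t=5:−1/276480 t=6:+1/3110400 = 1/1382400
3j²(6 6 6; -3 1 2) = Δ·Π!·Σ² = 189/92378  (sign +1)
combine: 4πI² = 2197·400/46189·189/92378 = 491400/12623809
take √, sign -1: I = -0.05565670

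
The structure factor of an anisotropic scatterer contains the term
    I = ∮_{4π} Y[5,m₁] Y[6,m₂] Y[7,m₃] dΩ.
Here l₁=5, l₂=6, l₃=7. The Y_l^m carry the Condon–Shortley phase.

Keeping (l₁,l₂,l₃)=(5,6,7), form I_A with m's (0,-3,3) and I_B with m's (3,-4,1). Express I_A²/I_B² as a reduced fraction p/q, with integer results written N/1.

1369/2366

Same 5,6,7: normalisation and zero-m 3j drop out of the ratio.
A: Δ: 4! 6! 8! / 19! → 1/174594420; sum: t=0:+1/2073600 t=1:−1/414720 t=2:+1/725760 t=3:−1/11612160 = -37/58060800; 3j²(5 6 7; 0 -3 3) = Δ·Π!·Σ² = 4107/646646  (sign -1)
B: Δ: 4! 6! 8! / 19! → 1/174594420; sum: t=0:+1/1658880 t=1:−1/3628800 t=2:+1/116121600 = 13/38707200; 3j²(5 6 7; 3 -4 1) = Δ·Π!·Σ² = 39/3553  (sign +1)
I_A²/I_B² = (4107/646646)/(39/3553) = 1369/2366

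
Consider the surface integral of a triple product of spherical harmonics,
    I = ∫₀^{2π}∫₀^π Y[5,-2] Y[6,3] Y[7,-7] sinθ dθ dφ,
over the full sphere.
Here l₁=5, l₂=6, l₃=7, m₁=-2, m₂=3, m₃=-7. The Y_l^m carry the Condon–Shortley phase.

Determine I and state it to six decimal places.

m-sum = -2 + 3 − 7 = -6 ≠ 0 ⇒ I = 0

0.000000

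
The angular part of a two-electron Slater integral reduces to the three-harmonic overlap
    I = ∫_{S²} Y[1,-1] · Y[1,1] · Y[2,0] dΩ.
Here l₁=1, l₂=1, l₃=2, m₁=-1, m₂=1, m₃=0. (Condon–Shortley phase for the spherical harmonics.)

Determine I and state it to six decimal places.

m-sum 0 ✓  L=4 even ✓  0≤2≤2 ✓
Π(2lᵢ+1) = 3×3×5 = 45
triangle coeff Δ(1,1,2) = 1/30
Σ_t [0,0]: t=0:+1/1 = 1/1
(3j)²=2/15 [(1 1 2; 0 0 0)], sign=+1
Σ_t [0,0]: t=0:+1/4 = 1/4
(3j)²=1/30 [(1 1 2; -1 1 0)], sign=+1
⇒ 4πI² = 1/5
I = (+1)√(1/5/(4π)) = 0.12615663

0.126157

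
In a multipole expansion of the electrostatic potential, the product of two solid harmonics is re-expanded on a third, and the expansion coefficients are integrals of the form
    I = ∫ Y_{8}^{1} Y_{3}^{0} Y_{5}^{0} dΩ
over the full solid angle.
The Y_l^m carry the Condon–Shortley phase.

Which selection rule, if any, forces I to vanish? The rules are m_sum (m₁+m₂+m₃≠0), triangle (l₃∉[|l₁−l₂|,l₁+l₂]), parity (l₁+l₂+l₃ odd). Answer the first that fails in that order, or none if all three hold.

m_sum

Σmᵢ = 1  ✗
l₃∈[|l₁−l₂|,l₁+l₂]=[5,11], have l₃=5
Σlᵢ = 16 ⇒ even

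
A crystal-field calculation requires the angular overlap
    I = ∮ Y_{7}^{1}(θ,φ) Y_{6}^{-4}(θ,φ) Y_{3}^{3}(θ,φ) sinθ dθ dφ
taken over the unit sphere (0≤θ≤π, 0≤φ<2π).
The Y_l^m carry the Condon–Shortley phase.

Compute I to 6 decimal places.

0.086279

Rules hold: Σm=0, L=16 even, 1≤3≤13.
N = 15·13·7 = 1365
Δ = 10!·4!·2!/17! = 1/2042040
Racah Σ t=4..6: t=4:+1/207360 t=5:−1/57600 t=6:+1/207360 = -1/129600
⇒ 3j(7 6 3; 0 0 0)² = 168/12155, sgn +1
Racah Σ t=2..2: t=2:+1/3870720 = 1/3870720
⇒ 3j(7 6 3; 1 -4 3)² = 675/136136, sgn +1
4πI² = N·(3j₀)²·(3jₘ)² = 42525/454597
I = +1·√(0.0935444/4π) = 0.08627877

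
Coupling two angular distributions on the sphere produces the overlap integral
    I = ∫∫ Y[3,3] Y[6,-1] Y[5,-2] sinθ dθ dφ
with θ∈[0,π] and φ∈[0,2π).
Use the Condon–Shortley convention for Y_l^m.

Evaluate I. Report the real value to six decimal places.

Checks pass: Σm=0; 14 even; l₃=5∈[3,9].
(2·3+1)(2·6+1)(2·5+1) = 1001
Δ: 4! 2! 8! / 15! → 1/675675
sum: t=1:−1/8640 t=2:+1/2304 t=3:−1/8640 = 7/34560
3j²(3 6 5; 0 0 0) = Δ·Π!·Σ² = 7/429  (sign -1)
sum: t=0:+1/34560 = 1/34560
3j²(3 6 5; 3 -1 -2) = Δ·Π!·Σ² = 7/429  (sign -1)
combine: 4πI² = 1001·7/429·7/429 = 343/1287
take √, sign +1: I = 0.14563067

0.145631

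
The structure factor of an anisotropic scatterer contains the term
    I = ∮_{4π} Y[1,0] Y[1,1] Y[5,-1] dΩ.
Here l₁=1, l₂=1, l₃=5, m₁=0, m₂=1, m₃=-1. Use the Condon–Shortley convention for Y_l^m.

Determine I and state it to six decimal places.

triangle: need 0≤l₃≤2, have 5; I=0

0.000000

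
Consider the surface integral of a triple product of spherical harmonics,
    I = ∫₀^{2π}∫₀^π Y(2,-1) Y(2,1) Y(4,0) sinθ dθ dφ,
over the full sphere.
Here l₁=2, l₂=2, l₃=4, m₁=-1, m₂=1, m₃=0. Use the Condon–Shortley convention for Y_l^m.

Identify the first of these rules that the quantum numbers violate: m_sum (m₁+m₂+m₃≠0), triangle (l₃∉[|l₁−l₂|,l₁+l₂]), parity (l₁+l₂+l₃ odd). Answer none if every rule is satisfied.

Σmᵢ = 0  ✓
l₃∈[|l₁−l₂|,l₁+l₂]=[0,4], have l₃=4  ✓
Σlᵢ = 8 ⇒ even  ✓

none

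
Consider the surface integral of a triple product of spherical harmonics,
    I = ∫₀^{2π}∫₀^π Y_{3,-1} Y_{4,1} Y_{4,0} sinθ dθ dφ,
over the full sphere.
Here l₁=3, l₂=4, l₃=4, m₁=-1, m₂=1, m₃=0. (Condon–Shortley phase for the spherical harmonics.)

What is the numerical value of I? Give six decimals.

0.000000

Σlᵢ=11 odd — θ-integrand is odd under cosθ→−cosθ; I=0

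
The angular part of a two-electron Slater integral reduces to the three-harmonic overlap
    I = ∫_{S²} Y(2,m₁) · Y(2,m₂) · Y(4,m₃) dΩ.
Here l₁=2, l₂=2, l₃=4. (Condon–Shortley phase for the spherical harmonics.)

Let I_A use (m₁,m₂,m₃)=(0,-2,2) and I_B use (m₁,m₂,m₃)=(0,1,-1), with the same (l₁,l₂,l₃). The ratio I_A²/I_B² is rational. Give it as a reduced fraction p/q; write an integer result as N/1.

1/2

Same 2,2,4: normalisation and zero-m 3j drop out of the ratio.
A: Δ: 0! 4! 4! / 9! → 1/630; sum: t=0:+1/96 = 1/96; 3j²(2 2 4; 0 -2 2) = Δ·Π!·Σ² = 1/42  (sign +1)
B: Δ: 0! 4! 4! / 9! → 1/630; sum: t=0:+1/24 = 1/24; 3j²(2 2 4; 0 1 -1) = Δ·Π!·Σ² = 1/21  (sign -1)
I_A²/I_B² = (1/42)/(1/21) = 1/2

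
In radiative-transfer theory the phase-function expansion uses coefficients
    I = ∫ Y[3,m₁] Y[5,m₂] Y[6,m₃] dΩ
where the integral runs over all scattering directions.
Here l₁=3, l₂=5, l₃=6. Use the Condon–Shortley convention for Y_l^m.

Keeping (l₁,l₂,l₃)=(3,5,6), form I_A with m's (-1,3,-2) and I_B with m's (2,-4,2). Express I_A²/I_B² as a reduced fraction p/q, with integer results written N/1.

Shared (l₁,l₂,l₃)=(3,5,6): N and (l;000)² cancel in I_A²/I_B².
A: Δ = 2!·4!·8!/15! = 1/675675; Racah Σ t=0..2: t=0:+1/1935360 t=1:−1/30240 t=2:+1/11520 = 1/18432; ⇒ 3j(3 5 6; -1 3 -2)² = 7/429, sgn +1
B: Δ = 2!·4!·8!/15! = 1/675675; Racah Σ t=0..1: t=0:+1/60480 t=1:−1/967680 = 1/64512; ⇒ 3j(3 5 6; 2 -4 2)² = 15/1001, sgn +1
I_A²/I_B² = (7/429)/(15/1001) = 49/45

49/45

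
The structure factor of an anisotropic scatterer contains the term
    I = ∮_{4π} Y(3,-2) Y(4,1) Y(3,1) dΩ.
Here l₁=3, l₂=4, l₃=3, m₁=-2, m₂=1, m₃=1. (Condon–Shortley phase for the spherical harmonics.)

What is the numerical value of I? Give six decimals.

Checks pass: Σm=0; 10 even; l₃=3∈[1,7].
(2·3+1)(2·4+1)(2·3+1) = 441
Δ: 4! 2! 4! / 11! → 1/34650
sum: t=1:−1/72 t=2:+1/16 t=3:−1/72 = 5/144
3j²(3 4 3; 0 0 0) = Δ·Π!·Σ² = 2/77  (sign -1)
sum: t=3:−1/48 t=4:+1/144 = -1/72
3j²(3 4 3; -2 1 1) = Δ·Π!·Σ² = 16/693  (sign -1)
combine: 4πI² = 441·2/77·16/693 = 32/121
take √, sign +1: I = 0.14506992

0.145070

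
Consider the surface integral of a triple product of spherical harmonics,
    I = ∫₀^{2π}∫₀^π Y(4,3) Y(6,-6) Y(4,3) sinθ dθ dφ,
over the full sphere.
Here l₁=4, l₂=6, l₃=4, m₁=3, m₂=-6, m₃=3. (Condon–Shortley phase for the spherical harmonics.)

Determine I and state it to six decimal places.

0.216205

Checks pass: Σm=0; 14 even; l₃=4∈[2,10].
(2·4+1)(2·6+1)(2·4+1) = 1053
Δ: 6! 2! 6! / 15! → 1/1261260
sum: t=2:+1/4608 t=3:−1/1296 t=4:+1/4608 = -7/20736
3j²(4 6 4; 0 0 0) = Δ·Π!·Σ² = 20/1287  (sign -1)
sum: t=0:+1/518400 = 1/518400
3j²(4 6 4; 3 -6 3) = Δ·Π!·Σ² = 7/195  (sign -1)
combine: 4πI² = 1053·20/1287·7/195 = 84/143
take √, sign +1: I = 0.21620548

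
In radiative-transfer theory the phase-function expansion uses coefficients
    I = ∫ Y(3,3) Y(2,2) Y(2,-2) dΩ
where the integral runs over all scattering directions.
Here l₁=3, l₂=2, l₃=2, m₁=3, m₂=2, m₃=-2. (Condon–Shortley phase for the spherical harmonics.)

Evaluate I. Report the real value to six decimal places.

0.000000

m-sum = 3 + 2 − 2 = 3 ≠ 0 ⇒ I = 0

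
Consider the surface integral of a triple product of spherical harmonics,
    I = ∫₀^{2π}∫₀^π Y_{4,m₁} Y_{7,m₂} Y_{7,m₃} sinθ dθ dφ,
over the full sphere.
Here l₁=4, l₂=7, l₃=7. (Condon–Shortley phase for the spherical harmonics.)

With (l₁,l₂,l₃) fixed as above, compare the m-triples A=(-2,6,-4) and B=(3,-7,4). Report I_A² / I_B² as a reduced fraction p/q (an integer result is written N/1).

121/49

Shared (l₁,l₂,l₃)=(4,7,7): N and (l;000)² cancel in I_A²/I_B².
A: Δ = 4!·4!·10!/19! = 1/58198140; Racah Σ t=3..4: t=3:−1/130636800 t=4:+1/34836480 = 11/522547200; ⇒ 3j(4 7 7; -2 6 -4)² = 1331/81396, sgn -1
B: Δ = 4!·4!·10!/19! = 1/58198140; Racah Σ t=0..0: t=0:+1/522547200 = 1/522547200; ⇒ 3j(4 7 7; 3 -7 4)² = 77/11628, sgn -1
I_A²/I_B² = (1331/81396)/(77/11628) = 121/49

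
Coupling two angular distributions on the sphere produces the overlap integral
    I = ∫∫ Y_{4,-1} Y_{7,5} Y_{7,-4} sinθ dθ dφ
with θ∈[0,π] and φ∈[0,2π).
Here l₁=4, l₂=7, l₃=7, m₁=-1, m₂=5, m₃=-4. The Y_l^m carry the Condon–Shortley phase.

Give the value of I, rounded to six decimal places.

Rules hold: Σm=0, L=18 even, 3≤7≤11.
N = 9·15·15 = 2025
Δ = 4!·4!·10!/19! = 1/58198140
Racah Σ t=0..4: t=0:+1/17418240 t=1:−1/622080 t=2:+1/230400 t=3:−1/622080 t=4:+1/17418240 = 1/806400
⇒ 3j(4 7 7; 0 0 0)² = 2268/230945, sgn -1
Racah Σ t=2..4: t=2:+1/87091200 t=3:−1/8709120 t=4:+1/11612160 = -1/58060800
⇒ 3j(4 7 7; -1 5 -4)² = 99/117572, sgn +1
4πI² = N·(3j₀)²·(3jₘ)² = 295245/17631601
I = -1·√(0.0167452/4π) = -0.03650400

-0.036504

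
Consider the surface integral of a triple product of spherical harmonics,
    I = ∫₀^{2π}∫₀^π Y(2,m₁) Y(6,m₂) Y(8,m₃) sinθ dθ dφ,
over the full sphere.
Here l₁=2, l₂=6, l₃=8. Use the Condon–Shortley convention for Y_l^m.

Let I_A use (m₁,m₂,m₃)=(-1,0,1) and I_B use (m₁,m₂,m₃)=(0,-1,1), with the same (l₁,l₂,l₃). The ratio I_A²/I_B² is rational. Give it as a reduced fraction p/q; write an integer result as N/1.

7/9

Shared (l₁,l₂,l₃)=(2,6,8): N and (l;000)² cancel in I_A²/I_B².
A: Δ = 0!·4!·12!/17! = 1/30940; Racah Σ t=0..0: t=0:+1/3110400 = 1/3110400; ⇒ 3j(2 6 8; -1 0 1)² = 21/1105, sgn -1
B: Δ = 0!·4!·12!/17! = 1/30940; Racah Σ t=0..0: t=0:+1/2419200 = 1/2419200; ⇒ 3j(2 6 8; 0 -1 1)² = 27/1105, sgn -1
I_A²/I_B² = (21/1105)/(27/1105) = 7/9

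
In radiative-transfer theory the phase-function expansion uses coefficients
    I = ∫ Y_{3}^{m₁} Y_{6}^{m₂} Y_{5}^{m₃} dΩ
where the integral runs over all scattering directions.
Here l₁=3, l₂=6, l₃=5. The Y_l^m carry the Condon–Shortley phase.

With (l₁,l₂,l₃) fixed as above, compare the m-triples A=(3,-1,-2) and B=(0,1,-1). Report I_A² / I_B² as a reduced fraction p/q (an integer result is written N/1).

l's match ⇒ only the (l;m) 3-j factors differ between A and B.
A: triangle coeff Δ(3,6,5) = 1/675675; Σ_t [0,0]: t=0:+1/34560 = 1/34560; (3j)²=7/429 [(3 6 5; 3 -1 -2)], sign=-1
B: triangle coeff Δ(3,6,5) = 1/675675; Σ_t [1,3]: t=1:−1/17280 t=2:+1/2880 t=3:−1/6912 = 1/6912; (3j)²=5/429 [(3 6 5; 0 1 -1)], sign=+1
I_A²/I_B² = (7/429)/(5/429) = 7/5

7/5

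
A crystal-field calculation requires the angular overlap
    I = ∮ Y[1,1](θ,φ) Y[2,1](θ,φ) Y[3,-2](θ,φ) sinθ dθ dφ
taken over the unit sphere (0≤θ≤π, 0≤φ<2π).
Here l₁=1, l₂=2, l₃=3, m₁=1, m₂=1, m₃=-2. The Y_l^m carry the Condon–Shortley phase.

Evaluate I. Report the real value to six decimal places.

0.261169

Rules hold: Σm=0, L=6 even, 1≤3≤3.
N = 3·5·7 = 105
Δ = 0!·2!·4!/7! = 1/105
Racah Σ t=0..0: t=0:+1/4 = 1/4
⇒ 3j(1 2 3; 0 0 0)² = 3/35, sgn -1
Racah Σ t=0..0: t=0:+1/12 = 1/12
⇒ 3j(1 2 3; 1 1 -2)² = 2/21, sgn -1
4πI² = N·(3j₀)²·(3jₘ)² = 6/7
I = +1·√(0.857143/4π) = 0.26116903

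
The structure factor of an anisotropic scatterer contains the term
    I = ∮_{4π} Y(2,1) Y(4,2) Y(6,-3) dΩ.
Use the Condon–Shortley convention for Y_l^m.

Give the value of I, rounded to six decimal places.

-0.252474

Checks pass: Σm=0; 12 even; l₃=6∈[2,6].
(2·2+1)(2·4+1)(2·6+1) = 585
Δ: 0! 4! 8! / 13! → 1/6435
sum: t=0:+1/2304 = 1/2304
3j²(2 4 6; 0 0 0) = Δ·Π!·Σ² = 5/143  (sign +1)
sum: t=0:+1/8640 = 1/8640
3j²(2 4 6; 1 2 -3) = Δ·Π!·Σ² = 28/715  (sign -1)
combine: 4πI² = 585·5/143·28/715 = 1260/1573
take √, sign -1: I = -0.25247360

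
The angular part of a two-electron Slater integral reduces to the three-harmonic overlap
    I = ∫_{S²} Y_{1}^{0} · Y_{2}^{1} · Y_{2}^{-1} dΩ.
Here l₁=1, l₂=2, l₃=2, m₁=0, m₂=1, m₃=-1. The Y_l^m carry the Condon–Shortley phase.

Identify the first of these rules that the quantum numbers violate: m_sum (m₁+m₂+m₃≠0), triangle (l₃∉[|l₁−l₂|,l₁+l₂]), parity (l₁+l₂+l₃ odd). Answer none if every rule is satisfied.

parity

m₁+m₂+m₃ = 0 + 1 − 1 = 0  ✓
triangle: |1−2|=1 ≤ l₃=2 ≤ 1+2=3  ✓
parity: l₁+l₂+l₃ = 5 is odd  ✗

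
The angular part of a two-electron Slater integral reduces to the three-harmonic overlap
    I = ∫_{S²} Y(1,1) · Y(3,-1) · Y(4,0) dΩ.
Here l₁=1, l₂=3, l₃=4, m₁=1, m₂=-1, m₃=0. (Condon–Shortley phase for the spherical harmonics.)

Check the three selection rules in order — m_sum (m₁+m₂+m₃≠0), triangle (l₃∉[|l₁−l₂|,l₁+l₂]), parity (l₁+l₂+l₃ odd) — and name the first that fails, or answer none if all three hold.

none

m₁+m₂+m₃ = 1 − 1 + 0 = 0  ✓
triangle: |1−3|=2 ≤ l₃=4 ≤ 1+3=4  ✓
parity: l₁+l₂+l₃ = 8 is even  ✓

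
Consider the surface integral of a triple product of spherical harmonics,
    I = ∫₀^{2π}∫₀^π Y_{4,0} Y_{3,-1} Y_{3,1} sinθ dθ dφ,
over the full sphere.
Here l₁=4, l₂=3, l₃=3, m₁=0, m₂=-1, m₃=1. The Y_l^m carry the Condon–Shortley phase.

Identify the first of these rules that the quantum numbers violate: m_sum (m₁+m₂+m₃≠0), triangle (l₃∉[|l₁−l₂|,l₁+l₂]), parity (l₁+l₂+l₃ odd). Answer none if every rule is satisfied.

none

Σmᵢ = 0  ✓
l₃∈[|l₁−l₂|,l₁+l₂]=[1,7], have l₃=3  ✓
Σlᵢ = 10 ⇒ even  ✓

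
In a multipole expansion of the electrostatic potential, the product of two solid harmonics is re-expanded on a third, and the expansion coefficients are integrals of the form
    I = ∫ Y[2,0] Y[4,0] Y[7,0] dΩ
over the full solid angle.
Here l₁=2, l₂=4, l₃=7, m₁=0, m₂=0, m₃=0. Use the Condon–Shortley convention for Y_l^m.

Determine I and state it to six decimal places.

0.000000

triangle: need 2≤l₃≤6, have 7; I=0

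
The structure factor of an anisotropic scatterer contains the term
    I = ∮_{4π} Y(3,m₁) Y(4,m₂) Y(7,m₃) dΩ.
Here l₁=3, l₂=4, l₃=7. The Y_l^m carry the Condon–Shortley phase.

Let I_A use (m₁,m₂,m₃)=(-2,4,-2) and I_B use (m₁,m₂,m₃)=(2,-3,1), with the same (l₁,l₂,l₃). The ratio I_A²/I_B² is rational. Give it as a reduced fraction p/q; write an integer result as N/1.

3/16

Same 3,4,7: normalisation and zero-m 3j drop out of the ratio.
A: Δ: 0! 6! 8! / 15! → 1/45045; sum: t=0:+1/4838400 = 1/4838400; 3j²(3 4 7; -2 4 -2) = Δ·Π!·Σ² = 1/5005  (sign -1)
B: Δ: 0! 6! 8! / 15! → 1/45045; sum: t=0:+1/604800 = 1/604800; 3j²(3 4 7; 2 -3 1) = Δ·Π!·Σ² = 16/15015  (sign +1)
I_A²/I_B² = (1/5005)/(16/15015) = 3/16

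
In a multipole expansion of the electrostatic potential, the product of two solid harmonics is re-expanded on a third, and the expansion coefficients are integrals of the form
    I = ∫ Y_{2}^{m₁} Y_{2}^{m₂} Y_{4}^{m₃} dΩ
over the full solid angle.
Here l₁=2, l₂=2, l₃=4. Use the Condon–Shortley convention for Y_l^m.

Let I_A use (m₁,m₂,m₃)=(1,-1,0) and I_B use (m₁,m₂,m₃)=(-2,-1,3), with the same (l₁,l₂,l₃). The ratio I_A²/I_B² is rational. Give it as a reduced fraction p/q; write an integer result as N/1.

16/35

Same 2,2,4: normalisation and zero-m 3j drop out of the ratio.
A: Δ: 0! 4! 4! / 9! → 1/630; sum: t=0:+1/36 = 1/36; 3j²(2 2 4; 1 -1 0) = Δ·Π!·Σ² = 8/315  (sign +1)
B: Δ: 0! 4! 4! / 9! → 1/630; sum: t=0:+1/144 = 1/144; 3j²(2 2 4; -2 -1 3) = Δ·Π!·Σ² = 1/18  (sign -1)
I_A²/I_B² = (8/315)/(1/18) = 16/35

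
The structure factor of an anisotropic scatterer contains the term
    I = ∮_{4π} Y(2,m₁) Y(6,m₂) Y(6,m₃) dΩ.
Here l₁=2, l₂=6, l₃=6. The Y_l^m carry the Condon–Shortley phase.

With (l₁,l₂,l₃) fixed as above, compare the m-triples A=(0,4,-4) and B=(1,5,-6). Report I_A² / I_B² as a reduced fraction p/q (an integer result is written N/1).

Same 2,6,6: normalisation and zero-m 3j drop out of the ratio.
A: Δ: 2! 2! 10! / 15! → 1/90090; sum: t=0:+1/14515200 t=1:−1/362880 t=2:+1/322560 = 1/2419200; 3j²(2 6 6; 0 4 -4) = Δ·Π!·Σ² = 2/5005  (sign +1)
B: Δ: 2! 2! 10! / 15! → 1/90090; sum: t=1:−1/7257600 = -1/7257600; 3j²(2 6 6; 1 5 -6) = Δ·Π!·Σ² = 11/455  (sign -1)
I_A²/I_B² = (2/5005)/(11/455) = 2/121

2/121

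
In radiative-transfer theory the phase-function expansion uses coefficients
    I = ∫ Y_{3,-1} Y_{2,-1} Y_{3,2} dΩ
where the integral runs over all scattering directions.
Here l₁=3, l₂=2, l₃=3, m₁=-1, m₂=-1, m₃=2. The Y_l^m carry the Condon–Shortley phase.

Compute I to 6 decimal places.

Checks pass: Σm=0; 8 even; l₃=3∈[1,5].
(2·3+1)(2·2+1)(2·3+1) = 245
Δ: 2! 4! 2! / 9! → 1/3780
sum: t=0:+1/24 t=1:−1/4 t=2:+1/24 = -1/6
3j²(3 2 3; 0 0 0) = Δ·Π!·Σ² = 4/105  (sign +1)
sum: t=0:+1/48 t=1:−1/12 = -1/16
3j²(3 2 3; -1 -1 2) = Δ·Π!·Σ² = 1/28  (sign +1)
combine: 4πI² = 245·4/105·1/28 = 1/3
take √, sign +1: I = 0.16286750

0.162868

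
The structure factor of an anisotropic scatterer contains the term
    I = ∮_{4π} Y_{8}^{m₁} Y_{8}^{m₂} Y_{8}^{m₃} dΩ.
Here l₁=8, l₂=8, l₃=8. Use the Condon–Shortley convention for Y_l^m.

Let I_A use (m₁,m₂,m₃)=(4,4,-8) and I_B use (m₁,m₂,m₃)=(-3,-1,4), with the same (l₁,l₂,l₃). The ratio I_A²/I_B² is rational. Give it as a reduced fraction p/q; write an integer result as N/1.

429/64

Same 8,8,8: normalisation and zero-m 3j drop out of the ratio.
A: Δ: 8! 8! 8! / 25! → 1/236637794250; sum: t=4:+1/936404582400 = 1/936404582400; 3j²(8 8 8; 4 4 -8) = Δ·Π!·Σ² = 99/7429  (sign +1)
B: Δ: 8! 8! 8! / 25! → 1/236637794250; sum: t=3:−1/16721510400 t=4:+1/2090188800 t=5:−1/1492992000 t=6:+1/5225472000 t=7:−1/117050572800 = -1/14631321600; 3j²(8 8 8; -3 -1 4) = Δ·Π!·Σ² = 192/96577  (sign -1)
I_A²/I_B² = (99/7429)/(192/96577) = 429/64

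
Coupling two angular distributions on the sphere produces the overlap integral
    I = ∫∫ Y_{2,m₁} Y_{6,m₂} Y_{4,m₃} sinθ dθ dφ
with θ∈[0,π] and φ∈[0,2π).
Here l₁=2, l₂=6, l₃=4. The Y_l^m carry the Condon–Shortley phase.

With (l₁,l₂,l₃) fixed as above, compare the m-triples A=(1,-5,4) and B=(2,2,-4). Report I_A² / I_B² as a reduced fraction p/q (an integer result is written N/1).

l's match ⇒ only the (l;m) 3-j factors differ between A and B.
A: triangle coeff Δ(2,6,4) = 1/6435; Σ_t [1,1]: t=1:−1/241920 = -1/241920; (3j)²=1/39 [(2 6 4; 1 -5 4)], sign=-1
B: triangle coeff Δ(2,6,4) = 1/6435; Σ_t [0,0]: t=0:+1/967680 = 1/967680; (3j)²=1/6435 [(2 6 4; 2 2 -4)], sign=+1
I_A²/I_B² = (1/39)/(1/6435) = 165/1

165/1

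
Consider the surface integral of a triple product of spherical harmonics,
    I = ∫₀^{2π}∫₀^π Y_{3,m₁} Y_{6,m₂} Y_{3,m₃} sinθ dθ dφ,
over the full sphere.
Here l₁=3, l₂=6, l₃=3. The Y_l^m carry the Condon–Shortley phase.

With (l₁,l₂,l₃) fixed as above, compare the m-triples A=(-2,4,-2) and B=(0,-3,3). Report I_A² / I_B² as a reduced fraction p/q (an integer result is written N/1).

Shared (l₁,l₂,l₃)=(3,6,3): N and (l;000)² cancel in I_A²/I_B².
A: Δ = 6!·0!·6!/13! = 1/12012; Racah Σ t=5..5: t=5:−1/14400 = -1/14400; ⇒ 3j(3 6 3; -2 4 -2)² = 6/143, sgn +1
B: Δ = 6!·0!·6!/13! = 1/12012; Racah Σ t=3..3: t=3:−1/25920 = -1/25920; ⇒ 3j(3 6 3; 0 -3 3)² = 1/143, sgn -1
I_A²/I_B² = (6/143)/(1/143) = 6/1

6/1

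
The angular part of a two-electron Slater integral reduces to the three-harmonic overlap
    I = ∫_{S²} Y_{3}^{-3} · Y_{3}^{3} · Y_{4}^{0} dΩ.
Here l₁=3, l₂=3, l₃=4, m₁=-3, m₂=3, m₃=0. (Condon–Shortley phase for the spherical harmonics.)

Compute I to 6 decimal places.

-0.076935

m-sum 0 ✓  L=10 even ✓  0≤4≤6 ✓
Π(2lᵢ+1) = 7×7×9 = 441
triangle coeff Δ(3,3,4) = 1/34650
Σ_t [0,2]: t=0:+1/72 t=1:−1/16 t=2:+1/72 = -5/144
(3j)²=2/77 [(3 3 4; 0 0 0)], sign=-1
Σ_t [2,2]: t=2:+1/1152 = 1/1152
(3j)²=1/154 [(3 3 4; -3 3 0)], sign=+1
⇒ 4πI² = 9/121
I = (-1)√(9/121/(4π)) = -0.07693494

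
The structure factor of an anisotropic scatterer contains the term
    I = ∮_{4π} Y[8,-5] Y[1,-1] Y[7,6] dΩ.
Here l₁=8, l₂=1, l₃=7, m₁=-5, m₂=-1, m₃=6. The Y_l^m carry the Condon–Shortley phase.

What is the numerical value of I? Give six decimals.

Checks pass: Σm=0; 16 even; l₃=7∈[7,9].
(2·8+1)(2·1+1)(2·7+1) = 765
Δ: 2! 14! 0! / 17! → 1/2040
sum: t=1:−1/25401600 = -1/25401600
3j²(8 1 7; 0 0 0) = Δ·Π!·Σ² = 8/255  (sign +1)
sum: t=0:+1/12454041600 = 1/12454041600
3j²(8 1 7; -5 -1 6) = Δ·Π!·Σ² = 1/680  (sign -1)
combine: 4πI² = 765·8/255·1/680 = 3/85
take √, sign -1: I = -0.05299638

-0.052996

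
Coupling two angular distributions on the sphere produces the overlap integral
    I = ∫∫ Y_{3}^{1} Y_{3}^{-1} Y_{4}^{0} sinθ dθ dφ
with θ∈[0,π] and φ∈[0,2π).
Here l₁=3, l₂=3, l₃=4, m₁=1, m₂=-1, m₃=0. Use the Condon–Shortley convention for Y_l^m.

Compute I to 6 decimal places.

-0.025645

Rules hold: Σm=0, L=10 even, 0≤4≤6.
N = 7·7·9 = 441
Δ = 2!·4!·4!/11! = 1/34650
Racah Σ t=0..2: t=0:+1/72 t=1:−1/16 t=2:+1/72 = -5/144
⇒ 3j(3 3 4; 0 0 0)² = 2/77, sgn -1
Racah Σ t=0..2: t=0:+1/32 t=1:−1/36 t=2:+1/1152 = 5/1152
⇒ 3j(3 3 4; 1 -1 0)² = 1/1386, sgn +1
4πI² = N·(3j₀)²·(3jₘ)² = 1/121
I = -1·√(0.00826446/4π) = -0.02564498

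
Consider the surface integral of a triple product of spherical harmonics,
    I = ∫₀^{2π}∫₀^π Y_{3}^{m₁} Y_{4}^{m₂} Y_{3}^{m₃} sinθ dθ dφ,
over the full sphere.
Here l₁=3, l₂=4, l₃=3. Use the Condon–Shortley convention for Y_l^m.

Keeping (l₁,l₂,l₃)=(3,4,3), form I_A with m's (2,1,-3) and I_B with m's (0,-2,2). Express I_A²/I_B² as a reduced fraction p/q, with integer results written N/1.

10/1

Shared (l₁,l₂,l₃)=(3,4,3): N and (l;000)² cancel in I_A²/I_B².
A: Δ = 4!·2!·4!/11! = 1/34650; Racah Σ t=1..1: t=1:−1/288 = -1/288; ⇒ 3j(3 4 3; 2 1 -3)² = 5/231, sgn -1
B: Δ = 4!·2!·4!/11! = 1/34650; Racah Σ t=1..2: t=1:−1/72 t=2:+1/96 = -1/288; ⇒ 3j(3 4 3; 0 -2 2)² = 1/462, sgn +1
I_A²/I_B² = (5/231)/(1/462) = 10/1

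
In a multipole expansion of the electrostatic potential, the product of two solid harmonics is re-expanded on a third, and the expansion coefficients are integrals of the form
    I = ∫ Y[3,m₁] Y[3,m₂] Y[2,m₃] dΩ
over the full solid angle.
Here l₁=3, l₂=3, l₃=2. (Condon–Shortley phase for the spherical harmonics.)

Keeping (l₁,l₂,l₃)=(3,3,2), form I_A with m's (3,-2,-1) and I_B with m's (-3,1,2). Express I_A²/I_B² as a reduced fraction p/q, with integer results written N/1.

l's match ⇒ only the (l;m) 3-j factors differ between A and B.
A: triangle coeff Δ(3,3,2) = 1/3780; Σ_t [0,0]: t=0:+1/48 = 1/48; (3j)²=5/84 [(3 3 2; 3 -2 -1)], sign=-1
B: triangle coeff Δ(3,3,2) = 1/3780; Σ_t [4,4]: t=4:+1/96 = 1/96; (3j)²=1/42 [(3 3 2; -3 1 2)], sign=+1
I_A²/I_B² = (5/84)/(1/42) = 5/2

5/2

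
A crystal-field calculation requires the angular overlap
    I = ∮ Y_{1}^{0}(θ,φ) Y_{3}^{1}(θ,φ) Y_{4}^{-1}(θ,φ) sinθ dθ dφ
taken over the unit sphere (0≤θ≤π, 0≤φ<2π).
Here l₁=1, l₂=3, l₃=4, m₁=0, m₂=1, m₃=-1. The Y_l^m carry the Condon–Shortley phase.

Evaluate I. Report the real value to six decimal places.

m-sum 0 ✓  L=8 even ✓  2≤4≤4 ✓
Π(2lᵢ+1) = 3×7×9 = 189
triangle coeff Δ(1,3,4) = 1/252
Σ_t [0,0]: t=0:+1/36 = 1/36
(3j)²=4/63 [(1 3 4; 0 0 0)], sign=+1
Σ_t [0,0]: t=0:+1/48 = 1/48
(3j)²=5/84 [(1 3 4; 0 1 -1)], sign=-1
⇒ 4πI² = 5/7
I = (-1)√(5/7/(4π)) = -0.23841361

-0.238414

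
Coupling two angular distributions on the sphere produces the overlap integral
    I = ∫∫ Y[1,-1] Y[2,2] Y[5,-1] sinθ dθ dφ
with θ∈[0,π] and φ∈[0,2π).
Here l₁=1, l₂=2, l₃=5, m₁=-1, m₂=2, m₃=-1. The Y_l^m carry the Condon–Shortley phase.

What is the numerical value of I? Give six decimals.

0.000000

triangle: need 1≤l₃≤3, have 5; I=0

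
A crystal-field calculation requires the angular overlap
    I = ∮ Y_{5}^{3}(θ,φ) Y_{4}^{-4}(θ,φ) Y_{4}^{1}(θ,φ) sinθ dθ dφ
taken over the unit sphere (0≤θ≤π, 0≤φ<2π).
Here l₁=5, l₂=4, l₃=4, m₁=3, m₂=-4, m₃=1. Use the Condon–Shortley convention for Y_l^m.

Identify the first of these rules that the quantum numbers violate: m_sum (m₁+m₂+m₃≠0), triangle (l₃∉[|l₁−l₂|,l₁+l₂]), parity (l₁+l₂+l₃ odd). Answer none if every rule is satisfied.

parity

m₁+m₂+m₃ = 3 − 4 + 1 = 0  ✓
triangle: |5−4|=1 ≤ l₃=4 ≤ 5+4=9  ✓
parity: l₁+l₂+l₃ = 13 is odd  ✗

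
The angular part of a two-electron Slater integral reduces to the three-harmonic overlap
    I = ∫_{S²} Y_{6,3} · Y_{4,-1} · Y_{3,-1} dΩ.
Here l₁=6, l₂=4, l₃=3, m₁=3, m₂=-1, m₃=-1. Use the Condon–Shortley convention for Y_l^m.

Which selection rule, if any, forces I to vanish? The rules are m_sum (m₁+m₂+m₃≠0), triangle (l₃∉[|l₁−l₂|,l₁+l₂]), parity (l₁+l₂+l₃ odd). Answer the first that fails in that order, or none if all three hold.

m_sum

Σmᵢ = 1  ✗
l₃∈[|l₁−l₂|,l₁+l₂]=[2,10], have l₃=3
Σlᵢ = 13 ⇒ odd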